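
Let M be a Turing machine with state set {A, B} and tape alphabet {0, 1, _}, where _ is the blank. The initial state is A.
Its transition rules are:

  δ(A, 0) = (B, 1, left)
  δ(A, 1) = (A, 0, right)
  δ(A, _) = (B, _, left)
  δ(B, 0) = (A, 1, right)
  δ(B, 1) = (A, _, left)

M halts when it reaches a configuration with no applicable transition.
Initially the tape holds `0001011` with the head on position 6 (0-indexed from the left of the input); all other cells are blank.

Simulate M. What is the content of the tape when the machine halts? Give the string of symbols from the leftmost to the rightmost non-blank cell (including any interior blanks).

A | _000101[1]_   read 1 → write 0, move right, go to A
A | _0001010[_]   read _ → write _, move left, go to B
B | _000101[0]_   read 0 → write 1, move right, go to A
A | _0001011[_]   read _ → write _, move left, go to B
B | _000101[1]_   read 1 → write _, move left, go to A
A | _00010[1]__   read 1 → write 0, move right, go to A
A | _000100[_]_   read _ → write _, move left, go to B
B | _00010[0]__   read 0 → write 1, move right, go to A
A | _000101[_]_   read _ → write _, move left, go to B
B | _00010[1]__   read 1 → write _, move left, go to A
A | _0001[0]___   read 0 → write 1, move left, go to B
B | _000[1]1___   read 1 → write _, move left, go to A
A | _00[0]_1___   read 0 → write 1, move left, go to B
B | _0[0]1_1___   read 0 → write 1, move right, go to A
A | _01[1]_1___   read 1 → write 0, move right, go to A
A | _010[_]1___   read _ → write _, move left, go to B
B | _01[0]_1___   read 0 → write 1, move right, go to A
A | _011[_]1___   read _ → write _, move left, go to B
B | _01[1]_1___   read 1 → write _, move left, go to A
A | _0[1]__1___   read 1 → write 0, move right, go to A
A | _00[_]_1___   read _ → write _, move left, go to B
B | _0[0]__1___   read 0 → write 1, move right, go to A
A | _01[_]_1___   read _ → write _, move left, go to B
B | _0[1]__1___   read 1 → write _, move left, go to A
A | _[0]___1___   read 0 → write 1, move left, go to B
B | [_]1___1___
The non-blank tape span at halt is 1___1.

1___1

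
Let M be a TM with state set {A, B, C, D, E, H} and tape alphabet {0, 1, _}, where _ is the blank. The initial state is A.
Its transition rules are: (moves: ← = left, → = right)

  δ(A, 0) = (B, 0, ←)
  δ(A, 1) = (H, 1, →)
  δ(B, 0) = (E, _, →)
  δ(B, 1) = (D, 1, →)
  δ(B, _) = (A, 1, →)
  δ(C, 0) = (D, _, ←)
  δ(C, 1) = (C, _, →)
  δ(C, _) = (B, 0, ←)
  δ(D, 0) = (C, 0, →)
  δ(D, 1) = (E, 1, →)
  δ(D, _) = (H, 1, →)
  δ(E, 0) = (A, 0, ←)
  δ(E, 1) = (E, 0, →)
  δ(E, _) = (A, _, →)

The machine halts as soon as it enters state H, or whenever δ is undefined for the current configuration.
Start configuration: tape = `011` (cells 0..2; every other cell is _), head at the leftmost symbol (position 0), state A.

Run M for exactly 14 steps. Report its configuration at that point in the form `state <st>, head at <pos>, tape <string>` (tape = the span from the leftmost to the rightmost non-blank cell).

state E, head at 4, tape 10_1_0

A | _[0]11__   read 0 → write 0, move ←, go to B
B | [_]011__   read _ → write 1, move →, go to A
A | 1[0]11__   read 0 → write 0, move ←, go to B
B | [1]011__   read 1 → write 1, move →, go to D
D | 1[0]11__   read 0 → write 0, move →, go to C
C | 10[1]1__   read 1 → write _, move →, go to C
C | 10_[1]__   read 1 → write _, move →, go to C
C | 10__[_]_   read _ → write 0, move ←, go to B
B | 10_[_]0_   read _ → write 1, move →, go to A
A | 10_1[0]_   read 0 → write 0, move ←, go to B
B | 10_[1]0_   read 1 → write 1, move →, go to D
D | 10_1[0]_   read 0 → write 0, move →, go to C
C | 10_10[_]   read _ → write 0, move ←, go to B
B | 10_1[0]0   read 0 → write _, move →, go to E
E | 10_1_[0]
After 14 steps: state E, head at 4, tape 10_1_0.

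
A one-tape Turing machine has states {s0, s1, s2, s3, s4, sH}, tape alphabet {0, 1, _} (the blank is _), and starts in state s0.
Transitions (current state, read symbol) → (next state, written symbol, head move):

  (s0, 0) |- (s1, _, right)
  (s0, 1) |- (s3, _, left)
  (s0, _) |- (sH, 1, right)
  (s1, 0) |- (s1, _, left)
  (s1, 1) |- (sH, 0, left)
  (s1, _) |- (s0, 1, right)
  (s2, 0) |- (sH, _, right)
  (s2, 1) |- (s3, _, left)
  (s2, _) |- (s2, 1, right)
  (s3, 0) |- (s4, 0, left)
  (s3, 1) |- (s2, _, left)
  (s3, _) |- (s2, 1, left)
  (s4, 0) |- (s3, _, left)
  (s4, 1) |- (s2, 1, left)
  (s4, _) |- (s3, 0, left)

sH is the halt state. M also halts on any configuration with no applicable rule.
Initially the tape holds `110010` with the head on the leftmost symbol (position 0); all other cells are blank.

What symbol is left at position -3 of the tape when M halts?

state=s0 head=0 tape=______[1]10010   (s0,1)→(s3,_,left)
state=s3 head=-1 tape=_____[_]_10010   (s3,_)→(s2,1,left)
state=s2 head=-2 tape=____[_]1_10010   (s2,_)→(s2,1,right)
state=s2 head=-1 tape=____1[1]_10010   (s2,1)→(s3,_,left)
state=s3 head=-2 tape=____[1]__10010   (s3,1)→(s2,_,left)
state=s2 head=-3 tape=___[_]___10010   (s2,_)→(s2,1,right)
state=s2 head=-2 tape=___1[_]__10010   (s2,_)→(s2,1,right)
state=s2 head=-1 tape=___11[_]_10010   (s2,_)→(s2,1,right)
state=s2 head=0 tape=___111[_]10010   (s2,_)→(s2,1,right)
state=s2 head=1 tape=___1111[1]0010   (s2,1)→(s3,_,left)
state=s3 head=0 tape=___111[1]_0010   (s3,1)→(s2,_,left)
state=s2 head=-1 tape=___11[1]__0010   (s2,1)→(s3,_,left)
state=s3 head=-2 tape=___1[1]___0010   (s3,1)→(s2,_,left)
state=s2 head=-3 tape=___[1]____0010   (s2,1)→(s3,_,left)
state=s3 head=-4 tape=__[_]_____0010   (s3,_)→(s2,1,left)
state=s2 head=-5 tape=_[_]1_____0010   (s2,_)→(s2,1,right)
state=s2 head=-4 tape=_1[1]_____0010   (s2,1)→(s3,_,left)
state=s3 head=-5 tape=_[1]______0010   (s3,1)→(s2,_,left)
state=s2 head=-6 tape=[_]_______0010   (s2,_)→(s2,1,right)
state=s2 head=-5 tape=1[_]______0010   (s2,_)→(s2,1,right)
state=s2 head=-4 tape=11[_]_____0010   (s2,_)→(s2,1,right)
state=s2 head=-3 tape=111[_]____0010   (s2,_)→(s2,1,right)
state=s2 head=-2 tape=1111[_]___0010   (s2,_)→(s2,1,right)
state=s2 head=-1 tape=11111[_]__0010   (s2,_)→(s2,1,right)
state=s2 head=0 tape=111111[_]_0010   (s2,_)→(s2,1,right)
state=s2 head=1 tape=1111111[_]0010   (s2,_)→(s2,1,right)
state=s2 head=2 tape=11111111[0]010   (s2,0)→(sH,_,right)
state=sH head=3 tape=11111111_[0]10
Cell -3 holds 1 when M halts.

1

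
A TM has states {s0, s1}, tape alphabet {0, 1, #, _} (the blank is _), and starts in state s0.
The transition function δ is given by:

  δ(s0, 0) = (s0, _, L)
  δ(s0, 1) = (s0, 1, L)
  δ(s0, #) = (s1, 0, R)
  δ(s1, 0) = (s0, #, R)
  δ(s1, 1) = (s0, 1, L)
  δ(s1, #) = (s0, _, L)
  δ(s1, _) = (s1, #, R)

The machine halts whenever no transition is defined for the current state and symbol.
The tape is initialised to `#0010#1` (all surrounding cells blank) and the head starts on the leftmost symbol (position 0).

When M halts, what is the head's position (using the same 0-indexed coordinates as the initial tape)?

-1

state=s0 head=0 tape=_[#]0010#1   (s0,#)→(s1,0,R)
state=s1 head=1 tape=_0[0]010#1   (s1,0)→(s0,#,R)
state=s0 head=2 tape=_0#[0]10#1   (s0,0)→(s0,_,L)
state=s0 head=1 tape=_0[#]_10#1   (s0,#)→(s1,0,R)
state=s1 head=2 tape=_00[_]10#1   (s1,_)→(s1,#,R)
state=s1 head=3 tape=_00#[1]0#1   (s1,1)→(s0,1,L)
state=s0 head=2 tape=_00[#]10#1   (s0,#)→(s1,0,R)
state=s1 head=3 tape=_000[1]0#1   (s1,1)→(s0,1,L)
state=s0 head=2 tape=_00[0]10#1   (s0,0)→(s0,_,L)
state=s0 head=1 tape=_0[0]_10#1   (s0,0)→(s0,_,L)
state=s0 head=0 tape=_[0]__10#1   (s0,0)→(s0,_,L)
state=s0 head=-1 tape=[_]___10#1
At halt the head is at cell -1.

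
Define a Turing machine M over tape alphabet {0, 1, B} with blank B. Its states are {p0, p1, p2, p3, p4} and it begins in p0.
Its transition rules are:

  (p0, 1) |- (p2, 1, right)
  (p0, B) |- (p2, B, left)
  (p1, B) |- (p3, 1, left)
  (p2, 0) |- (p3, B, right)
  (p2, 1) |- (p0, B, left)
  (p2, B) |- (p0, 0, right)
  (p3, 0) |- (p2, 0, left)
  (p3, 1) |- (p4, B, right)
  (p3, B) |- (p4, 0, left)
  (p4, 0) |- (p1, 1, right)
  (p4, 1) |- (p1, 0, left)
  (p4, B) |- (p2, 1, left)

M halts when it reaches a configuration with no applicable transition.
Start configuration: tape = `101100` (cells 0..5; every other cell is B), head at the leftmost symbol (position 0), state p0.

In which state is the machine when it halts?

p1

p0 | BBBB[1]01100   read 1 → write 1, move right, go to p2
p2 | BBBB1[0]1100   read 0 → write B, move right, go to p3
p3 | BBBB1B[1]100   read 1 → write B, move right, go to p4
p4 | BBBB1BB[1]00   read 1 → write 0, move left, go to p1
p1 | BBBB1B[B]000   read B → write 1, move left, go to p3
p3 | BBBB1[B]1000   read B → write 0, move left, go to p4
p4 | BBBB[1]01000   read 1 → write 0, move left, go to p1
p1 | BBB[B]001000   read B → write 1, move left, go to p3
p3 | BB[B]1001000   read B → write 0, move left, go to p4
p4 | B[B]01001000   read B → write 1, move left, go to p2
p2 | [B]101001000   read B → write 0, move right, go to p0
p0 | 0[1]01001000   read 1 → write 1, move right, go to p2
p2 | 01[0]1001000   read 0 → write B, move right, go to p3
p3 | 01B[1]001000   read 1 → write B, move right, go to p4
p4 | 01BB[0]01000   read 0 → write 1, move right, go to p1
p1 | 01BB1[0]1000
No transition is defined for (p1, 0); M halts in state p1.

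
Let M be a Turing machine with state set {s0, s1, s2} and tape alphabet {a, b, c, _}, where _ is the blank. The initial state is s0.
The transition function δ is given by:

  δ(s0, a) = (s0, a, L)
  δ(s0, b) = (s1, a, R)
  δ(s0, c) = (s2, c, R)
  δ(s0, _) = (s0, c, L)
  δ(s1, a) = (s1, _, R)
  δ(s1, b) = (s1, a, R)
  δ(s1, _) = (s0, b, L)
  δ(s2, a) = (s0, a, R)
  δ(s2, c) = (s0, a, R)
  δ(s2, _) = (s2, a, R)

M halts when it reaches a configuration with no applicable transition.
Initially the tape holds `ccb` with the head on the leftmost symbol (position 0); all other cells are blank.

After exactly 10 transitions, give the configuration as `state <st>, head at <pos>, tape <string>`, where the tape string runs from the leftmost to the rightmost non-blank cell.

state=s0 head=0 tape=[c]cb_   (s0,c)→(s2,c,R)
state=s2 head=1 tape=c[c]b_   (s2,c)→(s0,a,R)
state=s0 head=2 tape=ca[b]_   (s0,b)→(s1,a,R)
state=s1 head=3 tape=caa[_]   (s1,_)→(s0,b,L)
state=s0 head=2 tape=ca[a]b   (s0,a)→(s0,a,L)
state=s0 head=1 tape=c[a]ab   (s0,a)→(s0,a,L)
state=s0 head=0 tape=[c]aab   (s0,c)→(s2,c,R)
state=s2 head=1 tape=c[a]ab   (s2,a)→(s0,a,R)
state=s0 head=2 tape=ca[a]b   (s0,a)→(s0,a,L)
state=s0 head=1 tape=c[a]ab   (s0,a)→(s0,a,L)
state=s0 head=0 tape=[c]aab
After 10 steps: state s0, head at 0, tape caab.

state s0, head at 0, tape caab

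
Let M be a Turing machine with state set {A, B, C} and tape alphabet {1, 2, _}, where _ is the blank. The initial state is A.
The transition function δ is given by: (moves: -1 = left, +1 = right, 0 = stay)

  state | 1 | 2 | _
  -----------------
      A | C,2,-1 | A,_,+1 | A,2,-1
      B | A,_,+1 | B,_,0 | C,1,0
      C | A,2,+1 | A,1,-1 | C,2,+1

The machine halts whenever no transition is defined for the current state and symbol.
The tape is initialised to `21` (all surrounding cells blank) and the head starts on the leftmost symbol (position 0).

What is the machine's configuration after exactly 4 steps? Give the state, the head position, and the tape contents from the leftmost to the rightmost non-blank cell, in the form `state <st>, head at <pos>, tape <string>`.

state=A head=0 tape=[2]1   (A,2)→(A,_,+1)
state=A head=1 tape=_[1]   (A,1)→(C,2,-1)
state=C head=0 tape=[_]2   (C,_)→(C,2,+1)
state=C head=1 tape=2[2]   (C,2)→(A,1,-1)
state=A head=0 tape=[2]1
After 4 steps: state A, head at 0, tape 21.

state A, head at 0, tape 21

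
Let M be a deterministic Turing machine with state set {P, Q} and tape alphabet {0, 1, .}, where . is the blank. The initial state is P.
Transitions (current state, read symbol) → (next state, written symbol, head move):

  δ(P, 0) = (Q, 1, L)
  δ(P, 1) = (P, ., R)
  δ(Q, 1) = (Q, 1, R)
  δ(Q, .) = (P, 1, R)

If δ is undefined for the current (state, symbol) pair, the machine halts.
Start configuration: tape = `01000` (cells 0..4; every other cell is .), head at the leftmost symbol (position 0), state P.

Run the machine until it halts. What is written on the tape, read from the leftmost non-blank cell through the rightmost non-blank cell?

P | .[0]1000.   read 0 → write 1, move L, go to Q
Q | [.]11000.   read . → write 1, move R, go to P
P | 1[1]1000.   read 1 → write ., move R, go to P
P | 1.[1]000.   read 1 → write ., move R, go to P
P | 1..[0]00.   read 0 → write 1, move L, go to Q
Q | 1.[.]100.   read . → write 1, move R, go to P
P | 1.1[1]00.   read 1 → write ., move R, go to P
P | 1.1.[0]0.   read 0 → write 1, move L, go to Q
Q | 1.1[.]10.   read . → write 1, move R, go to P
P | 1.11[1]0.   read 1 → write ., move R, go to P
P | 1.11.[0].   read 0 → write 1, move L, go to Q
Q | 1.11[.]1.   read . → write 1, move R, go to P
P | 1.111[1].   read 1 → write ., move R, go to P
P | 1.111.[.]
The non-blank tape span at halt is 1.111.

1.111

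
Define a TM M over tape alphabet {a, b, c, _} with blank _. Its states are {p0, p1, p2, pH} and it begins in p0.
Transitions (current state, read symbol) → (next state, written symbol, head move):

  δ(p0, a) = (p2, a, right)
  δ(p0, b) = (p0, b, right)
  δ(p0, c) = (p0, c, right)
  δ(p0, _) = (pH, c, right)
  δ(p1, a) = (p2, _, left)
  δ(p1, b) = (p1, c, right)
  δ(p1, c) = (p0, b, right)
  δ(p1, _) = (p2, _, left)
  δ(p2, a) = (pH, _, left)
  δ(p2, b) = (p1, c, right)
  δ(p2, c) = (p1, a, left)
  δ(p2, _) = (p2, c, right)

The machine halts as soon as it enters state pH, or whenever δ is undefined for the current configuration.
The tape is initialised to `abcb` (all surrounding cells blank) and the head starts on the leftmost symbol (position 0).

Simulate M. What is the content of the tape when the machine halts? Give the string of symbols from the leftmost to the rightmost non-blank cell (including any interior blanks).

acbbc

state=p0 head=0 tape=[a]bcb__   (p0,a)→(p2,a,right)
state=p2 head=1 tape=a[b]cb__   (p2,b)→(p1,c,right)
state=p1 head=2 tape=ac[c]b__   (p1,c)→(p0,b,right)
state=p0 head=3 tape=acb[b]__   (p0,b)→(p0,b,right)
state=p0 head=4 tape=acbb[_]_   (p0,_)→(pH,c,right)
state=pH head=5 tape=acbbc[_]
The non-blank tape span at halt is acbbc.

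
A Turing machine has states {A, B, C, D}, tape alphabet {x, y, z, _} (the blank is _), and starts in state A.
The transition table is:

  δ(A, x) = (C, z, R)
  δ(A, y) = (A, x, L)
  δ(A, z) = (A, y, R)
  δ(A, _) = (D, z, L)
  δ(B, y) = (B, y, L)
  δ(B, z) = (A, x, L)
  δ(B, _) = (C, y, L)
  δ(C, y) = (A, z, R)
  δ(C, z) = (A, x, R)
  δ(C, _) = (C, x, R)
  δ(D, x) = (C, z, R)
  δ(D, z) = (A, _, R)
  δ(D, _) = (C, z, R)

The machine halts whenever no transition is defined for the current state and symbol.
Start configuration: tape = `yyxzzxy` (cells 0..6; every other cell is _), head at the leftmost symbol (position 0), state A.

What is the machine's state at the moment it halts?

D

A | __[y]yxzzxy__   read y → write x, move L, go to A
A | _[_]xyxzzxy__   read _ → write z, move L, go to D
D | [_]zxyxzzxy__   read _ → write z, move R, go to C
C | z[z]xyxzzxy__   read z → write x, move R, go to A
A | zx[x]yxzzxy__   read x → write z, move R, go to C
C | zxz[y]xzzxy__   read y → write z, move R, go to A
A | zxzz[x]zzxy__   read x → write z, move R, go to C
C | zxzzz[z]zxy__   read z → write x, move R, go to A
A | zxzzzx[z]xy__   read z → write y, move R, go to A
A | zxzzzxy[x]y__   read x → write z, move R, go to C
C | zxzzzxyz[y]__   read y → write z, move R, go to A
A | zxzzzxyzz[_]_   read _ → write z, move L, go to D
D | zxzzzxyz[z]z_   read z → write _, move R, go to A
A | zxzzzxyz_[z]_   read z → write y, move R, go to A
A | zxzzzxyz_y[_]   read _ → write z, move L, go to D
D | zxzzzxyz_[y]z
No transition is defined for (D, y); M halts in state D.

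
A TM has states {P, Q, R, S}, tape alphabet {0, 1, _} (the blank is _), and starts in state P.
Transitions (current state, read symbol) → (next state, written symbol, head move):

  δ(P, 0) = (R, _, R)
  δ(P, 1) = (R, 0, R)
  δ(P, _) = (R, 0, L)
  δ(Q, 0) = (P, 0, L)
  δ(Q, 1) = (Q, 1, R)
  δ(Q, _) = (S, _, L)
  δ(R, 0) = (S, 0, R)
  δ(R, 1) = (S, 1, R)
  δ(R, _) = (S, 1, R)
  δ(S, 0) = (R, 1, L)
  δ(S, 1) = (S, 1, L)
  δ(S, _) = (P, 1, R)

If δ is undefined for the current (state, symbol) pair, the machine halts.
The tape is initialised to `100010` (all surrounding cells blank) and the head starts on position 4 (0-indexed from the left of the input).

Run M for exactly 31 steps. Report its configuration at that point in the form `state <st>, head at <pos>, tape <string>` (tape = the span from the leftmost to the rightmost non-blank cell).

state=P head=4 tape=_1000[1]0__   (P,1)→(R,0,R)
state=R head=5 tape=_10000[0]__   (R,0)→(S,0,R)
state=S head=6 tape=_100000[_]_   (S,_)→(P,1,R)
state=P head=7 tape=_1000001[_]   (P,_)→(R,0,L)
state=R head=6 tape=_100000[1]0   (R,1)→(S,1,R)
state=S head=7 tape=_1000001[0]   (S,0)→(R,1,L)
state=R head=6 tape=_100000[1]1   (R,1)→(S,1,R)
state=S head=7 tape=_1000001[1]   (S,1)→(S,1,L)
state=S head=6 tape=_100000[1]1   (S,1)→(S,1,L)
state=S head=5 tape=_10000[0]11   (S,0)→(R,1,L)
state=R head=4 tape=_1000[0]111   (R,0)→(S,0,R)
state=S head=5 tape=_10000[1]11   (S,1)→(S,1,L)
state=S head=4 tape=_1000[0]111   (S,0)→(R,1,L)
state=R head=3 tape=_100[0]1111   (R,0)→(S,0,R)
state=S head=4 tape=_1000[1]111   (S,1)→(S,1,L)
state=S head=3 tape=_100[0]1111   (S,0)→(R,1,L)
state=R head=2 tape=_10[0]11111   (R,0)→(S,0,R)
state=S head=3 tape=_100[1]1111   (S,1)→(S,1,L)
state=S head=2 tape=_10[0]11111   (S,0)→(R,1,L)
state=R head=1 tape=_1[0]111111   (R,0)→(S,0,R)
state=S head=2 tape=_10[1]11111   (S,1)→(S,1,L)
state=S head=1 tape=_1[0]111111   (S,0)→(R,1,L)
state=R head=0 tape=_[1]1111111   (R,1)→(S,1,R)
state=S head=1 tape=_1[1]111111   (S,1)→(S,1,L)
state=S head=0 tape=_[1]1111111   (S,1)→(S,1,L)
state=S head=-1 tape=[_]11111111   (S,_)→(P,1,R)
state=P head=0 tape=1[1]1111111   (P,1)→(R,0,R)
state=R head=1 tape=10[1]111111   (R,1)→(S,1,R)
state=S head=2 tape=101[1]11111   (S,1)→(S,1,L)
state=S head=1 tape=10[1]111111   (S,1)→(S,1,L)
state=S head=0 tape=1[0]1111111   (S,0)→(R,1,L)
state=R head=-1 tape=[1]11111111
After 31 steps: state R, head at -1, tape 111111111.

state R, head at -1, tape 111111111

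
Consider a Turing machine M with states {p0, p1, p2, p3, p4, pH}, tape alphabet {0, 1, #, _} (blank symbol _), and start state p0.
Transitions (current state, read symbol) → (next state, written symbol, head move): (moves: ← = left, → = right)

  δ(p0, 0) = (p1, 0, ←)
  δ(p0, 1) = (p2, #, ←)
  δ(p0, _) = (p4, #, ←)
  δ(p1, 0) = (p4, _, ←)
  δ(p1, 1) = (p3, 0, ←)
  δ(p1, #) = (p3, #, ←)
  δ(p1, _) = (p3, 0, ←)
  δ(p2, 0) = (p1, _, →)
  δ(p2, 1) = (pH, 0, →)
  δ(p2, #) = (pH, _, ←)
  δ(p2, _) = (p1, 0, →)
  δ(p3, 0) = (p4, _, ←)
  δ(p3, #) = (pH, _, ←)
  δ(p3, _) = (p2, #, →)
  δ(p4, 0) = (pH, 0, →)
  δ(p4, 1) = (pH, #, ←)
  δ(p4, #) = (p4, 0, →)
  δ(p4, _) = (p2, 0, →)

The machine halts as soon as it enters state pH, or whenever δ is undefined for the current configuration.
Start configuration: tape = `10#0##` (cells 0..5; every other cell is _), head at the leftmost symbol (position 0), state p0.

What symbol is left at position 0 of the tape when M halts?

p0 | __[1]0#0##   read 1 → write #, move ←, go to p2
p2 | _[_]#0#0##   read _ → write 0, move →, go to p1
p1 | _0[#]0#0##   read # → write #, move ←, go to p3
p3 | _[0]#0#0##   read 0 → write _, move ←, go to p4
p4 | [_]_#0#0##   read _ → write 0, move →, go to p2
p2 | 0[_]#0#0##   read _ → write 0, move →, go to p1
p1 | 00[#]0#0##   read # → write #, move ←, go to p3
p3 | 0[0]#0#0##   read 0 → write _, move ←, go to p4
p4 | [0]_#0#0##   read 0 → write 0, move →, go to pH
pH | 0[_]#0#0##
Cell 0 holds # when M halts.

#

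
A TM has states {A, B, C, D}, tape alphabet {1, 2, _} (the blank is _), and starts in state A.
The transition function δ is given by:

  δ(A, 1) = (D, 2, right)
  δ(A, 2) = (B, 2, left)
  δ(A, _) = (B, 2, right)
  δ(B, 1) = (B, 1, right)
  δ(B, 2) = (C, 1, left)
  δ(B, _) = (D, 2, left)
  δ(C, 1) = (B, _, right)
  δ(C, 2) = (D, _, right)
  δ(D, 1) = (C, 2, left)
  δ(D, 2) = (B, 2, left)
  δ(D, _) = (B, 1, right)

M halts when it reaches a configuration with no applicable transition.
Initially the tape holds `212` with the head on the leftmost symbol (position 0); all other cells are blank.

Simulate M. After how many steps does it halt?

15

A | __[2]12_   read 2 → write 2, move left, go to B
B | _[_]212_   read _ → write 2, move left, go to D
D | [_]2212_   read _ → write 1, move right, go to B
B | 1[2]212_   read 2 → write 1, move left, go to C
C | [1]1212_   read 1 → write _, move right, go to B
B | _[1]212_   read 1 → write 1, move right, go to B
B | _1[2]12_   read 2 → write 1, move left, go to C
C | _[1]112_   read 1 → write _, move right, go to B
B | __[1]12_   read 1 → write 1, move right, go to B
B | __1[1]2_   read 1 → write 1, move right, go to B
B | __11[2]_   read 2 → write 1, move left, go to C
C | __1[1]1_   read 1 → write _, move right, go to B
B | __1_[1]_   read 1 → write 1, move right, go to B
B | __1_1[_]   read _ → write 2, move left, go to D
D | __1_[1]2   read 1 → write 2, move left, go to C
C | __1[_]22
M halts after 15 transitions.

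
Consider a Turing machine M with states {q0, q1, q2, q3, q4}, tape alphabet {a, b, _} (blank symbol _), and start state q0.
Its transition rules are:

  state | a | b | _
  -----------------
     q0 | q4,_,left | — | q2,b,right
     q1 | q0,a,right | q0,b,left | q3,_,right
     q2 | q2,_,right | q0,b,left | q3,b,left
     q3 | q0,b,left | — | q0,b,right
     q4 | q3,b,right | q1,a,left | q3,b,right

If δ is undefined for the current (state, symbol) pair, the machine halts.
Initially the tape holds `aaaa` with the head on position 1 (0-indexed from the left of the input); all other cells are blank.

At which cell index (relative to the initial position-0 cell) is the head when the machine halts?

-1

state=q0 head=1 tape=_a[a]aa   (q0,a)→(q4,_,left)
state=q4 head=0 tape=_[a]_aa   (q4,a)→(q3,b,right)
state=q3 head=1 tape=_b[_]aa   (q3,_)→(q0,b,right)
state=q0 head=2 tape=_bb[a]a   (q0,a)→(q4,_,left)
state=q4 head=1 tape=_b[b]_a   (q4,b)→(q1,a,left)
state=q1 head=0 tape=_[b]a_a   (q1,b)→(q0,b,left)
state=q0 head=-1 tape=[_]ba_a   (q0,_)→(q2,b,right)
state=q2 head=0 tape=b[b]a_a   (q2,b)→(q0,b,left)
state=q0 head=-1 tape=[b]ba_a
At halt the head is at cell -1.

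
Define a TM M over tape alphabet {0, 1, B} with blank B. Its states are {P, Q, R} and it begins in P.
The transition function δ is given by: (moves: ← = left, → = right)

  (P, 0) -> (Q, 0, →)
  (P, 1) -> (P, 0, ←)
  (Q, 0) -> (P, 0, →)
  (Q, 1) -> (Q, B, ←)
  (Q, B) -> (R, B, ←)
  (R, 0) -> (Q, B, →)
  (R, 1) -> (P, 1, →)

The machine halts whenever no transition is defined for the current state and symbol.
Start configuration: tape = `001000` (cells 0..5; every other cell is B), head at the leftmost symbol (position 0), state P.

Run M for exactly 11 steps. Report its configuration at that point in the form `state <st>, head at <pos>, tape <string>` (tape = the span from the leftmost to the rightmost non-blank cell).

state=P head=0 tape=[0]01000B   (P,0)→(Q,0,→)
state=Q head=1 tape=0[0]1000B   (Q,0)→(P,0,→)
state=P head=2 tape=00[1]000B   (P,1)→(P,0,←)
state=P head=1 tape=0[0]0000B   (P,0)→(Q,0,→)
state=Q head=2 tape=00[0]000B   (Q,0)→(P,0,→)
state=P head=3 tape=000[0]00B   (P,0)→(Q,0,→)
state=Q head=4 tape=0000[0]0B   (Q,0)→(P,0,→)
state=P head=5 tape=00000[0]B   (P,0)→(Q,0,→)
state=Q head=6 tape=000000[B]   (Q,B)→(R,B,←)
state=R head=5 tape=00000[0]B   (R,0)→(Q,B,→)
state=Q head=6 tape=00000B[B]   (Q,B)→(R,B,←)
state=R head=5 tape=00000[B]B
After 11 steps: state R, head at 5, tape 00000.

state R, head at 5, tape 00000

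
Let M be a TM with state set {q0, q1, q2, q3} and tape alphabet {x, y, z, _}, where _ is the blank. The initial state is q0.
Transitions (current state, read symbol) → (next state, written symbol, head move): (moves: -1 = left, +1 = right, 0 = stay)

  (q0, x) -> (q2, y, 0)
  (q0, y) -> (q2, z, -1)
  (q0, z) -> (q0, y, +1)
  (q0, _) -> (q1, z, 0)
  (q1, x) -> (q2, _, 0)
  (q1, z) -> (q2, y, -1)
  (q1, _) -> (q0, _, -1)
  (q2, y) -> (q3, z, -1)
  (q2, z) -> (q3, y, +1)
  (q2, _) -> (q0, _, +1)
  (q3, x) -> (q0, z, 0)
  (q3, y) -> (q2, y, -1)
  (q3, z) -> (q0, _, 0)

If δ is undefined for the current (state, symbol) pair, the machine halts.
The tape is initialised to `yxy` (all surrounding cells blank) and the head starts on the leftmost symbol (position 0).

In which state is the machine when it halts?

q0 | _[y]xy_   read y → write z, move -1, go to q2
q2 | [_]zxy_   read _ → write _, move +1, go to q0
q0 | _[z]xy_   read z → write y, move +1, go to q0
q0 | _y[x]y_   read x → write y, move 0, go to q2
q2 | _y[y]y_   read y → write z, move -1, go to q3
q3 | _[y]zy_   read y → write y, move -1, go to q2
q2 | [_]yzy_   read _ → write _, move +1, go to q0
q0 | _[y]zy_   read y → write z, move -1, go to q2
q2 | [_]zzy_   read _ → write _, move +1, go to q0
q0 | _[z]zy_   read z → write y, move +1, go to q0
q0 | _y[z]y_   read z → write y, move +1, go to q0
q0 | _yy[y]_   read y → write z, move -1, go to q2
q2 | _y[y]z_   read y → write z, move -1, go to q3
q3 | _[y]zz_   read y → write y, move -1, go to q2
q2 | [_]yzz_   read _ → write _, move +1, go to q0
q0 | _[y]zz_   read y → write z, move -1, go to q2
q2 | [_]zzz_   read _ → write _, move +1, go to q0
q0 | _[z]zz_   read z → write y, move +1, go to q0
q0 | _y[z]z_   read z → write y, move +1, go to q0
q0 | _yy[z]_   read z → write y, move +1, go to q0
q0 | _yyy[_]   read _ → write z, move 0, go to q1
q1 | _yyy[z]   read z → write y, move -1, go to q2
q2 | _yy[y]y   read y → write z, move -1, go to q3
q3 | _y[y]zy   read y → write y, move -1, go to q2
q2 | _[y]yzy   read y → write z, move -1, go to q3
q3 | [_]zyzy
No transition is defined for (q3, _); M halts in state q3.

q3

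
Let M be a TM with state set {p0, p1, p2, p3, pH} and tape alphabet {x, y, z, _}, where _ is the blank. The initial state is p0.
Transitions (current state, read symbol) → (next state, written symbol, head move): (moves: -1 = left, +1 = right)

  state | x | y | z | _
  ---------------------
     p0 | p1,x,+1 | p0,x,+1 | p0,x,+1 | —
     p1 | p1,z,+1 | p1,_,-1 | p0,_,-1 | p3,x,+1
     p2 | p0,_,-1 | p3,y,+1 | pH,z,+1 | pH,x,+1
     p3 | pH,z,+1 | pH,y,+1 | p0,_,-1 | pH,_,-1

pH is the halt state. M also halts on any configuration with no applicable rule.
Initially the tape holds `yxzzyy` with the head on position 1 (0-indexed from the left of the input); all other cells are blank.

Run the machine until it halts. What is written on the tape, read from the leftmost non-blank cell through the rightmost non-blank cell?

p0 | y[x]zzyy   read x → write x, move +1, go to p1
p1 | yx[z]zyy   read z → write _, move -1, go to p0
p0 | y[x]_zyy   read x → write x, move +1, go to p1
p1 | yx[_]zyy   read _ → write x, move +1, go to p3
p3 | yxx[z]yy   read z → write _, move -1, go to p0
p0 | yx[x]_yy   read x → write x, move +1, go to p1
p1 | yxx[_]yy   read _ → write x, move +1, go to p3
p3 | yxxx[y]y   read y → write y, move +1, go to pH
pH | yxxxy[y]
The non-blank tape span at halt is yxxxyy.

yxxxyy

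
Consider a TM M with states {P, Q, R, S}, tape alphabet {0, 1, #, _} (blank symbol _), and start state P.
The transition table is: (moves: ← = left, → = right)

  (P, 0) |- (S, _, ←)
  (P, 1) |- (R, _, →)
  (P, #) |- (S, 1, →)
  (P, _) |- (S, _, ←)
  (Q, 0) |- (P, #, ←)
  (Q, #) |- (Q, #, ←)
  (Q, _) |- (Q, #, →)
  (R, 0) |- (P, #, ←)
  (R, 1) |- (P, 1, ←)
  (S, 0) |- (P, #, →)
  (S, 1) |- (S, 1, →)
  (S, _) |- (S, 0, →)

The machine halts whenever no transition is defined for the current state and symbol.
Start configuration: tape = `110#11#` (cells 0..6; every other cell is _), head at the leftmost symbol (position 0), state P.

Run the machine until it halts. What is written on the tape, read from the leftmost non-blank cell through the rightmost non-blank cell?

state=P head=0 tape=_[1]10#11#   (P,1)→(R,_,→)
state=R head=1 tape=__[1]0#11#   (R,1)→(P,1,←)
state=P head=0 tape=_[_]10#11#   (P,_)→(S,_,←)
state=S head=-1 tape=[_]_10#11#   (S,_)→(S,0,→)
state=S head=0 tape=0[_]10#11#   (S,_)→(S,0,→)
state=S head=1 tape=00[1]0#11#   (S,1)→(S,1,→)
state=S head=2 tape=001[0]#11#   (S,0)→(P,#,→)
state=P head=3 tape=001#[#]11#   (P,#)→(S,1,→)
state=S head=4 tape=001#1[1]1#   (S,1)→(S,1,→)
state=S head=5 tape=001#11[1]#   (S,1)→(S,1,→)
state=S head=6 tape=001#111[#]
The non-blank tape span at halt is 001#111#.

001#111#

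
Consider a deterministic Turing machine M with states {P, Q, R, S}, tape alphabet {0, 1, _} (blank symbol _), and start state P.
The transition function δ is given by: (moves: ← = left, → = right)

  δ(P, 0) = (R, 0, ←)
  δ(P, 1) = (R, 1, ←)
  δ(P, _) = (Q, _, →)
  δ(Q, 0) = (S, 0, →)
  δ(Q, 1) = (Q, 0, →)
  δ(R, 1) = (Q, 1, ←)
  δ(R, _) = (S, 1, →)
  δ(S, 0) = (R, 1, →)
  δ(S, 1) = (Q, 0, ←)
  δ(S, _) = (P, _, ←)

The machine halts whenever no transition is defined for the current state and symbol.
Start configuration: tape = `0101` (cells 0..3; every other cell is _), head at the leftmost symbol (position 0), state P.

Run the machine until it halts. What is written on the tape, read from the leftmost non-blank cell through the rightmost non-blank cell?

100000

P | _[0]101__   read 0 → write 0, move ←, go to R
R | [_]0101__   read _ → write 1, move →, go to S
S | 1[0]101__   read 0 → write 1, move →, go to R
R | 11[1]01__   read 1 → write 1, move ←, go to Q
Q | 1[1]101__   read 1 → write 0, move →, go to Q
Q | 10[1]01__   read 1 → write 0, move →, go to Q
Q | 100[0]1__   read 0 → write 0, move →, go to S
S | 1000[1]__   read 1 → write 0, move ←, go to Q
Q | 100[0]0__   read 0 → write 0, move →, go to S
S | 1000[0]__   read 0 → write 1, move →, go to R
R | 10001[_]_   read _ → write 1, move →, go to S
S | 100011[_]   read _ → write _, move ←, go to P
P | 10001[1]_   read 1 → write 1, move ←, go to R
R | 1000[1]1_   read 1 → write 1, move ←, go to Q
Q | 100[0]11_   read 0 → write 0, move →, go to S
S | 1000[1]1_   read 1 → write 0, move ←, go to Q
Q | 100[0]01_   read 0 → write 0, move →, go to S
S | 1000[0]1_   read 0 → write 1, move →, go to R
R | 10001[1]_   read 1 → write 1, move ←, go to Q
Q | 1000[1]1_   read 1 → write 0, move →, go to Q
Q | 10000[1]_   read 1 → write 0, move →, go to Q
Q | 100000[_]
The non-blank tape span at halt is 100000.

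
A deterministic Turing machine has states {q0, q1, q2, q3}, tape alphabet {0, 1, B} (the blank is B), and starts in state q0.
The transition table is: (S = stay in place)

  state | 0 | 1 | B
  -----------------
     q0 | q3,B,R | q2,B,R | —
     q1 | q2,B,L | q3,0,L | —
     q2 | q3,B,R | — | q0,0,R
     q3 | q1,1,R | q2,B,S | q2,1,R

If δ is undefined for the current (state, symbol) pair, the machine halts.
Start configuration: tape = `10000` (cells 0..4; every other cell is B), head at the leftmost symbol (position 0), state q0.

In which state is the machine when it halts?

q2

state=q0 head=0 tape=[1]0000   (q0,1)→(q2,B,R)
state=q2 head=1 tape=B[0]000   (q2,0)→(q3,B,R)
state=q3 head=2 tape=BB[0]00   (q3,0)→(q1,1,R)
state=q1 head=3 tape=BB1[0]0   (q1,0)→(q2,B,L)
state=q2 head=2 tape=BB[1]B0
No transition is defined for (q2, 1); M halts in state q2.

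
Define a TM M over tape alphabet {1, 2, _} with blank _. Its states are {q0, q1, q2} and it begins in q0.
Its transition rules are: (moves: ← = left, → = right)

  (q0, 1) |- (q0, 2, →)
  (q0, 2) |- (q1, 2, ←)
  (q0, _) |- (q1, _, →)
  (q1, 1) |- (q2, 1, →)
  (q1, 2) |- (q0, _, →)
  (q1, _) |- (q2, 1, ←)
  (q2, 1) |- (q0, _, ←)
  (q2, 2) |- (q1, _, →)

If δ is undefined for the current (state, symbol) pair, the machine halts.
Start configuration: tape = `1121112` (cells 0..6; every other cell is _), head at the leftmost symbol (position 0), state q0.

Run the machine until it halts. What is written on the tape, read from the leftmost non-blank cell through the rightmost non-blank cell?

state=q0 head=0 tape=[1]121112_   (q0,1)→(q0,2,→)
state=q0 head=1 tape=2[1]21112_   (q0,1)→(q0,2,→)
state=q0 head=2 tape=22[2]1112_   (q0,2)→(q1,2,←)
state=q1 head=1 tape=2[2]21112_   (q1,2)→(q0,_,→)
state=q0 head=2 tape=2_[2]1112_   (q0,2)→(q1,2,←)
state=q1 head=1 tape=2[_]21112_   (q1,_)→(q2,1,←)
state=q2 head=0 tape=[2]121112_   (q2,2)→(q1,_,→)
state=q1 head=1 tape=_[1]21112_   (q1,1)→(q2,1,→)
state=q2 head=2 tape=_1[2]1112_   (q2,2)→(q1,_,→)
state=q1 head=3 tape=_1_[1]112_   (q1,1)→(q2,1,→)
state=q2 head=4 tape=_1_1[1]12_   (q2,1)→(q0,_,←)
state=q0 head=3 tape=_1_[1]_12_   (q0,1)→(q0,2,→)
state=q0 head=4 tape=_1_2[_]12_   (q0,_)→(q1,_,→)
state=q1 head=5 tape=_1_2_[1]2_   (q1,1)→(q2,1,→)
state=q2 head=6 tape=_1_2_1[2]_   (q2,2)→(q1,_,→)
state=q1 head=7 tape=_1_2_1_[_]   (q1,_)→(q2,1,←)
state=q2 head=6 tape=_1_2_1[_]1
The non-blank tape span at halt is 1_2_1_1.

1_2_1_1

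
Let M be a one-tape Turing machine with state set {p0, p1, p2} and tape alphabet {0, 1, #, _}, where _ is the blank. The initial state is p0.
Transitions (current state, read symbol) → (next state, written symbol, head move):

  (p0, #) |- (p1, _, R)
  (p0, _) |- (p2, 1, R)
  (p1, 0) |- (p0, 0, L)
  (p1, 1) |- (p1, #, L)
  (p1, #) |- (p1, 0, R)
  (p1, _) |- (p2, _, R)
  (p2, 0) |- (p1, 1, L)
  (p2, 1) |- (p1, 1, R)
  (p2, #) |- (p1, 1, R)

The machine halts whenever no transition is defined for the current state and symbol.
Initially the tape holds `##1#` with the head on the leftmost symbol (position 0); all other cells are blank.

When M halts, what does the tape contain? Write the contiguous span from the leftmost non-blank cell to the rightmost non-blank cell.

1000

state=p0 head=0 tape=_[#]#1#__   (p0,#)→(p1,_,R)
state=p1 head=1 tape=__[#]1#__   (p1,#)→(p1,0,R)
state=p1 head=2 tape=__0[1]#__   (p1,1)→(p1,#,L)
state=p1 head=1 tape=__[0]##__   (p1,0)→(p0,0,L)
state=p0 head=0 tape=_[_]0##__   (p0,_)→(p2,1,R)
state=p2 head=1 tape=_1[0]##__   (p2,0)→(p1,1,L)
state=p1 head=0 tape=_[1]1##__   (p1,1)→(p1,#,L)
state=p1 head=-1 tape=[_]#1##__   (p1,_)→(p2,_,R)
state=p2 head=0 tape=_[#]1##__   (p2,#)→(p1,1,R)
state=p1 head=1 tape=_1[1]##__   (p1,1)→(p1,#,L)
state=p1 head=0 tape=_[1]###__   (p1,1)→(p1,#,L)
state=p1 head=-1 tape=[_]####__   (p1,_)→(p2,_,R)
state=p2 head=0 tape=_[#]###__   (p2,#)→(p1,1,R)
state=p1 head=1 tape=_1[#]##__   (p1,#)→(p1,0,R)
state=p1 head=2 tape=_10[#]#__   (p1,#)→(p1,0,R)
state=p1 head=3 tape=_100[#]__   (p1,#)→(p1,0,R)
state=p1 head=4 tape=_1000[_]_   (p1,_)→(p2,_,R)
state=p2 head=5 tape=_1000_[_]
The non-blank tape span at halt is 1000.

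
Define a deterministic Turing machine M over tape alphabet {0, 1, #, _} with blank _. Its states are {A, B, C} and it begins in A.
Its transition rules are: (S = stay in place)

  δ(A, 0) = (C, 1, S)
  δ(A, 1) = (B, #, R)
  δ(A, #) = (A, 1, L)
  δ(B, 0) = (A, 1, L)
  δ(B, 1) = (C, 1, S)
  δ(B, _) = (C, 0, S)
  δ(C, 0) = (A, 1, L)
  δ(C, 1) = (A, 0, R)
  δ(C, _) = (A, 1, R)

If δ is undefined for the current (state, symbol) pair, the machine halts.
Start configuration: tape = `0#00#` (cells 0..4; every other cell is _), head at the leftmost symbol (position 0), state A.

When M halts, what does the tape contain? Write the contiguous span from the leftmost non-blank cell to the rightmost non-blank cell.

0#00#0

A | [0]#00#__   read 0 → write 1, move S, go to C
C | [1]#00#__   read 1 → write 0, move R, go to A
A | 0[#]00#__   read # → write 1, move L, go to A
A | [0]100#__   read 0 → write 1, move S, go to C
C | [1]100#__   read 1 → write 0, move R, go to A
A | 0[1]00#__   read 1 → write #, move R, go to B
B | 0#[0]0#__   read 0 → write 1, move L, go to A
A | 0[#]10#__   read # → write 1, move L, go to A
A | [0]110#__   read 0 → write 1, move S, go to C
C | [1]110#__   read 1 → write 0, move R, go to A
A | 0[1]10#__   read 1 → write #, move R, go to B
B | 0#[1]0#__   read 1 → write 1, move S, go to C
C | 0#[1]0#__   read 1 → write 0, move R, go to A
A | 0#0[0]#__   read 0 → write 1, move S, go to C
C | 0#0[1]#__   read 1 → write 0, move R, go to A
A | 0#00[#]__   read # → write 1, move L, go to A
A | 0#0[0]1__   read 0 → write 1, move S, go to C
C | 0#0[1]1__   read 1 → write 0, move R, go to A
A | 0#00[1]__   read 1 → write #, move R, go to B
B | 0#00#[_]_   read _ → write 0, move S, go to C
C | 0#00#[0]_   read 0 → write 1, move L, go to A
A | 0#00[#]1_   read # → write 1, move L, go to A
A | 0#0[0]11_   read 0 → write 1, move S, go to C
C | 0#0[1]11_   read 1 → write 0, move R, go to A
A | 0#00[1]1_   read 1 → write #, move R, go to B
B | 0#00#[1]_   read 1 → write 1, move S, go to C
C | 0#00#[1]_   read 1 → write 0, move R, go to A
A | 0#00#0[_]
The non-blank tape span at halt is 0#00#0.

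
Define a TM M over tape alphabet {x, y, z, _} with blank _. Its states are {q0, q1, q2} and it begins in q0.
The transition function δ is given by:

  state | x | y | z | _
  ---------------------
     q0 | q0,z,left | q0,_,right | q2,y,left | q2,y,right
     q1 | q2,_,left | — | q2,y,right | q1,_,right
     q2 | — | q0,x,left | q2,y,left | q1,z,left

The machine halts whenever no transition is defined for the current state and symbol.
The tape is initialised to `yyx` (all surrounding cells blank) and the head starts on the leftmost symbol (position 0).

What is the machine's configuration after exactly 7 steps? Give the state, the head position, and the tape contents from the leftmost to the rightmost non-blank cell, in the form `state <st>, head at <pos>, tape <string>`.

state q2, head at 1, tape yxy

state=q0 head=0 tape=[y]yx   (q0,y)→(q0,_,right)
state=q0 head=1 tape=_[y]x   (q0,y)→(q0,_,right)
state=q0 head=2 tape=__[x]   (q0,x)→(q0,z,left)
state=q0 head=1 tape=_[_]z   (q0,_)→(q2,y,right)
state=q2 head=2 tape=_y[z]   (q2,z)→(q2,y,left)
state=q2 head=1 tape=_[y]y   (q2,y)→(q0,x,left)
state=q0 head=0 tape=[_]xy   (q0,_)→(q2,y,right)
state=q2 head=1 tape=y[x]y
After 7 steps: state q2, head at 1, tape yxy.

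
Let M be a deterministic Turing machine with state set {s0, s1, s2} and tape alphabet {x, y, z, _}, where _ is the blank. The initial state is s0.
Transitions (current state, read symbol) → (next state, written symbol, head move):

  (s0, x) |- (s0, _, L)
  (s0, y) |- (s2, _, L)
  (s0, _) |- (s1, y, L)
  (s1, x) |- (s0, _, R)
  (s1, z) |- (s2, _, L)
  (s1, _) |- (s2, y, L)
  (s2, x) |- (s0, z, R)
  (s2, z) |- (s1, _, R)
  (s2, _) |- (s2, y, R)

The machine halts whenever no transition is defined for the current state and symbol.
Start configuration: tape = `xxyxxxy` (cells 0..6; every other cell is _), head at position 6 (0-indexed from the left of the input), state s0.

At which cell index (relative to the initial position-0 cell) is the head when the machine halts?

state=s0 head=6 tape=xxyxxx[y]   (s0,y)→(s2,_,L)
state=s2 head=5 tape=xxyxx[x]_   (s2,x)→(s0,z,R)
state=s0 head=6 tape=xxyxxz[_]   (s0,_)→(s1,y,L)
state=s1 head=5 tape=xxyxx[z]y   (s1,z)→(s2,_,L)
state=s2 head=4 tape=xxyx[x]_y   (s2,x)→(s0,z,R)
state=s0 head=5 tape=xxyxz[_]y   (s0,_)→(s1,y,L)
state=s1 head=4 tape=xxyx[z]yy   (s1,z)→(s2,_,L)
state=s2 head=3 tape=xxy[x]_yy   (s2,x)→(s0,z,R)
state=s0 head=4 tape=xxyz[_]yy   (s0,_)→(s1,y,L)
state=s1 head=3 tape=xxy[z]yyy   (s1,z)→(s2,_,L)
state=s2 head=2 tape=xx[y]_yyy
At halt the head is at cell 2.

2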